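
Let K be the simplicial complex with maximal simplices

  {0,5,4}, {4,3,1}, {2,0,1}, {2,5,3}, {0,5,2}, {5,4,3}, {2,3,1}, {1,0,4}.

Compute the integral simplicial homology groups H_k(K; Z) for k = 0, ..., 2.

Fix the vertex order 0 < 1 < 2 < 3 < 4 < 5 and write every simplex with vertices in increasing order. Then dim K = 2 and the simplices of K are:

  0-simplices (6): [0], [1], [2], [3], [4], [5]
  1-simplices (12): [0,1], [0,2], [0,4], [0,5], [1,2], [1,3], [1,4], [2,3], [2,5], [3,4], [3,5], [4,5]
  2-simplices (8): [0,1,2], [0,1,4], [0,2,5], [0,4,5], [1,2,3], [1,3,4], [2,3,5], [3,4,5]

Hence C_0 ≅ Z^6, C_1 ≅ Z^12, C_2 ≅ Z^8.

Boundary ∂_1: C_1 → C_0 maps an edge to its endpoints' difference, ∂[p,q] = q − p. For instance
  ∂[0,4] = [4] − [0].
This gives a 6×12 integer matrix of rank 5; reducing to Smith normal form yields diagonal entries (1,1,1,1,1).

∂_2: C_2 → C_1 sends each 2-simplex [p,q,r] to [q,r] − [p,r] + [p,q]. For instance
  ∂[0,4,5] = [4,5] − [0,5] + [0,4],
  ∂[0,1,2] = [1,2] − [0,2] + [0,1].
As a 12×8 matrix over Z this has rank 7, with invariant factors (1,1,1,1,1,1,1).

From H_k ≅ ker(∂_k) / im(∂_{k+1}) we obtain:

  H_0: rank C_0 − rank ∂_1 = 6 − 5 = 1, and the invariant factors of ∂_1 are all 1, so H_0 = Z.
  H_1: rank ker ∂_1 − rank ∂_2 = (12 − 5) − 7 = 0, and the invariant factors of ∂_2 are all 1, so H_1 = 0.
  H_2: rank ker ∂_2 − rank ∂_3 = (8 − 7) − 0 = 1, and there is no ∂_3, so H_2 = Z.

As a check, the Euler characteristic is 6 − 12 + 8 = 2, which agrees with 1 − 0 + 1 = 2.

H_0 ≅ Z,  H_1 = 0,  H_2 ≅ Z.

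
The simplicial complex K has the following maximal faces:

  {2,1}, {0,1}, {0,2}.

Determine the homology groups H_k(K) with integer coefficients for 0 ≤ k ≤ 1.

Order the vertices as 0 < 1 < 2. Listing each simplex with vertices in this order, K has dimension 1 with simplices:

  0-simplices (3): [0], [1], [2]
  1-simplices (3): [0,1], [0,2], [1,2]

giving chain groups C_0 ≅ Z^3, C_1 ≅ Z^3.

The boundary map ∂_1: C_1 → C_0 maps an edge to its endpoints' difference, ∂[p,q] = q − p. For instance
  ∂[0,2] = [2] − [0].
The resulting 3×3 matrix has rank 2, and its Smith normal form has invariant factors (1,1).

Reading off H_k = ker ∂_k / im ∂_{k+1}:

  H_0: rank C_0 − rank ∂_1 = 3 − 2 = 1, and the invariant factors of ∂_1 are all 1, so H_0 = Z.
  H_1: rank ker ∂_1 − rank ∂_2 = (3 − 2) − 0 = 1, and there is no ∂_2, so H_1 = Z.

H_0 ≅ Z,  H_1 ≅ Z.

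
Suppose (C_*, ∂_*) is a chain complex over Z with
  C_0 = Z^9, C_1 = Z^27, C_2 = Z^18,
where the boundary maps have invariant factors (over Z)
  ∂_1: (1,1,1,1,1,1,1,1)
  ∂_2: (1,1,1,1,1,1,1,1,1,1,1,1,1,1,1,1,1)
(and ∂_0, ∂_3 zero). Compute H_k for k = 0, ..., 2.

H_0: b_0 = 9 − 0 − 8 = 1; torsion from ∂_1 factors > 1: none. So H_0 ≅ Z.
H_1: b_1 = 27 − 8 − 17 = 2; torsion from ∂_2 factors > 1: none. So H_1 ≅ Z^2.
H_2: b_2 = 18 − 17 − 0 = 1; torsion from ∂_3 factors > 1: none. So H_2 ≅ Z.

H_0 ≅ Z,  H_1 ≅ Z^2,  H_2 ≅ Z.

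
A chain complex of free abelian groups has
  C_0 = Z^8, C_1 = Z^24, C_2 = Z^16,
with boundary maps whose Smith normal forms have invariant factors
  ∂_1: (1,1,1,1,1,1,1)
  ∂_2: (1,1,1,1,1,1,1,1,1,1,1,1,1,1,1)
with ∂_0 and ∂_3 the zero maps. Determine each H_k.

H_0: b_0 = 8 − 0 − 7 = 1; torsion from ∂_1 factors > 1: none. So H_0 = Z.
H_1: b_1 = 24 − 7 − 15 = 2; torsion from ∂_2 factors > 1: none. So H_1 = Z^2.
H_2: b_2 = 16 − 15 − 0 = 1; torsion from ∂_3 factors > 1: none. So H_2 = Z.

H_0 = Z,  H_1 = Z^2,  H_2 = Z.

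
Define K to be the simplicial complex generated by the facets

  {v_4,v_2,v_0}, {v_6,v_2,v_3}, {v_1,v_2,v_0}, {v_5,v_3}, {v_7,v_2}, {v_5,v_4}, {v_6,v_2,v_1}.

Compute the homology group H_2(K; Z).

We work with the vertex ordering v_0 < v_1 < v_2 < v_3 < v_4 < v_5 < v_6 < v_7. The simplices of K, each written with vertices in increasing order, are:

  0-simplices (8): [v_0], [v_1], [v_2], [v_3], [v_4], [v_5], [v_6], [v_7]
  1-simplices (12): [v_0,v_1], [v_0,v_2], [v_0,v_4], [v_1,v_2], [v_1,v_6], [v_2,v_3], [v_2,v_4], [v_2,v_6], [v_2,v_7], [v_3,v_5], [v_3,v_6], [v_4,v_5]
  2-simplices (4): [v_0,v_1,v_2], [v_0,v_2,v_4], [v_1,v_2,v_6], [v_2,v_3,v_6]

giving chain groups C_0 ≅ Z^8, C_1 ≅ Z^12, C_2 ≅ Z^4.

The boundary map ∂_1: C_1 → C_0 maps an edge to its endpoints' difference, ∂[p,q] = q − p.
This gives a 8×12 integer matrix of rank 7; reducing to Smith normal form yields diagonal entries (1,1,1,1,1,1,1).

Boundary ∂_2: C_2 → C_1 maps a triangle to the signed sum of its edges. For instance
  ∂[v_0,v_1,v_2] = [v_1,v_2] − [v_0,v_2] + [v_0,v_1],
  ∂[v_0,v_2,v_4] = [v_2,v_4] − [v_0,v_4] + [v_0,v_2].
As a 12×4 matrix over Z this has rank 4, with invariant factors (1,1,1,1).

Computing H_k = (kernel of ∂_k) / (image of ∂_{k+1}):

  H_2: rank ker ∂_2 − rank ∂_3 = (4 − 4) − 0 = 0, and there is no ∂_3, so H_2 ≅ 0.

H_2 ≅ 0.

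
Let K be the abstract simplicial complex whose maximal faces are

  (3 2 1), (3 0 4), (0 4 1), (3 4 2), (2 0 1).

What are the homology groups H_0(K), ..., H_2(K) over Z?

H_0 = Z,  H_1 = Z,  H_2 = 0.

Fix the vertex order 0 < 1 < 2 < 3 < 4 and write every simplex with vertices in increasing order. Then dim K = 2 and the simplices of K are:

  0-simplices (5): [0], [1], [2], [3], [4]
  1-simplices (10): [0,1], [0,2], [0,3], [0,4], [1,2], [1,3], [1,4], [2,3], [2,4], [3,4]
  2-simplices (5): [0,1,2], [0,1,4], [0,3,4], [1,2,3], [2,3,4]

giving chain groups C_0 ≅ Z^5, C_1 ≅ Z^10, C_2 ≅ Z^5.

Boundary ∂_1: C_1 → C_0 maps an edge to its endpoints' difference, ∂[p,q] = q − p.
The 5×10 boundary matrix has rank 4 and Smith normal form diag(1,1,1,1).

Boundary ∂_2: C_2 → C_1 acts by ∂[p,q,r] = [q,r] − [p,r] + [p,q]. For instance
  ∂[1,2,3] = [2,3] − [1,3] + [1,2],
  ∂[0,1,4] = [1,4] − [0,4] + [0,1].
This gives a 10×5 integer matrix of rank 5; reducing to Smith normal form yields diagonal entries (1,1,1,1,1).

Computing H_k = (kernel of ∂_k) / (image of ∂_{k+1}):

  H_0: rank C_0 − rank ∂_1 = 5 − 4 = 1, and the invariant factors of ∂_1 are all 1, so H_0 ≅ Z.
  H_1: rank ker ∂_1 − rank ∂_2 = (10 − 4) − 5 = 1, and the invariant factors of ∂_2 are all 1, so H_1 ≅ Z.
  H_2: rank ker ∂_2 − rank ∂_3 = (5 − 5) − 0 = 0, and there is no ∂_3, so H_2 ≅ 0.

As a check, the Euler characteristic is 5 − 10 + 5 = 0, which agrees with 1 − 1 + 0 = 0.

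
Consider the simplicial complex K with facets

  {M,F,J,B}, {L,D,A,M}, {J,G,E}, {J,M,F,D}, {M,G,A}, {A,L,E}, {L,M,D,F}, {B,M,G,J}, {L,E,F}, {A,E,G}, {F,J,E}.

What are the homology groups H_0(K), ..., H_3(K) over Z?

H_0 = Z,  H_1 = 0,  H_2 = Z,  H_3 = 0.

We work with the vertex ordering A < B < D < E < F < G < J < L < M. The simplices of K, each written with vertices in increasing order, are:

  0-simplices (9): A, B, D, E, F, G, J, L, M
  1-simplices (24): AD, AE, AG, AL, AM, BF, BG, BJ, BM, DF, DJ, DL, DM, EF, EG, EJ, EL, FJ, FL, FM, GJ, GM, JM, LM
  2-simplices (22): ADL, ADM, AEG, AEL, AGM, ALM, BFJ, BFM, BGJ, BGM, BJM, DFJ, DFL, DFM, DJM, DLM, EFJ, EFL, EGJ, FJM, FLM, GJM
  3-simplices (5): ADLM, BFJM, BGJM, DFJM, DFLM

giving chain groups C_0 ≅ Z^9, C_1 ≅ Z^24, C_2 ≅ Z^22, C_3 ≅ Z^5.

Boundary ∂_1: C_1 → C_0 sends each edge [p,q] (with p < q) to q − p. For instance
  ∂EF = F − E.
This gives a 9×24 integer matrix of rank 8; reducing to Smith normal form yields diagonal entries (1,1,1,1,1,1,1,1).

∂_2: C_2 → C_1 maps a triangle to the signed sum of its edges. For instance
  ∂EGJ = GJ − EJ + EG,
  ∂DFJ = FJ − DJ + DF.
This gives a 24×22 integer matrix of rank 16; reducing to Smith normal form yields diagonal entries (1,1,1,1,1,1,1,1,1,1,1,1,1,1,1,1).

Boundary ∂_3: C_3 → C_2 sends each 3-simplex σ to the alternating sum Σ_i (−1)^i (σ with its i-th vertex removed). For instance
  ∂DFLM = FLM − DLM + DFM − DFL,
  ∂BGJM = GJM − BJM + BGM − BGJ.
This gives a 22×5 integer matrix of rank 5; reducing to Smith normal form yields diagonal entries (1,1,1,1,1).

From H_k ≅ ker(∂_k) / im(∂_{k+1}) we obtain:

  H_0: rank C_0 − rank ∂_1 = 9 − 8 = 1, and the invariant factors of ∂_1 are all 1, so H_0 = Z.
  H_1: rank ker ∂_1 − rank ∂_2 = (24 − 8) − 16 = 0, and the invariant factors of ∂_2 are all 1, so H_1 = 0.
  H_2: rank ker ∂_2 − rank ∂_3 = (22 − 16) − 5 = 1, and the invariant factors of ∂_3 are all 1, so H_2 = Z.
  H_3: rank ker ∂_3 − rank ∂_4 = (5 − 5) − 0 = 0, and there is no ∂_4, so H_3 = 0.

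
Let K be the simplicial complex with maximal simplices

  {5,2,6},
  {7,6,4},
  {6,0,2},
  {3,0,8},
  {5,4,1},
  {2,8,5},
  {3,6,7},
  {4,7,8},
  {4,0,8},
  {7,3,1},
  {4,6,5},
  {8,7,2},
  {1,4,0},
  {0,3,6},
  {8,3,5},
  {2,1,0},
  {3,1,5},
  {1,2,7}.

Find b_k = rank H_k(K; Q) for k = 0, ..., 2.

We work with the vertex ordering 0 < 1 < 2 < 3 < 4 < 5 < 6 < 7 < 8. The simplices of K, each written with vertices in increasing order, are:

  0-simplices (9): [0], [1], [2], [3], [4], [5], [6], [7], [8]
  1-simplices (27): (27 of them)
  2-simplices (18): [0,1,2], [0,1,4], [0,2,6], [0,3,6], [0,3,8], [0,4,8], [1,2,7], [1,3,5], [1,3,7], [1,4,5], [2,5,6], [2,5,8], [2,7,8], [3,5,8], [3,6,7], [4,5,6], [4,6,7], [4,7,8]

Hence C_0 ≅ Z^9, C_1 ≅ Z^27, C_2 ≅ Z^18.

∂_1: C_1 → C_0 maps an edge to its endpoints' difference, ∂[p,q] = q − p.
The resulting 9×27 matrix has rank 8, and its Smith normal form has invariant factors (1,1,1,1,1,1,1,1).

Boundary ∂_2: C_2 → C_1 sends each 2-simplex [p,q,r] to [q,r] − [p,r] + [p,q]. For instance
  ∂[0,2,6] = [2,6] − [0,6] + [0,2],
  ∂[3,6,7] = [6,7] − [3,7] + [3,6].
This gives a 27×18 integer matrix of rank 17; reducing to Smith normal form yields diagonal entries (1,1,1,1,1,1,1,1,1,1,1,1,1,1,1,1,1).

Computing H_k = (kernel of ∂_k) / (image of ∂_{k+1}):

  H_0: rank C_0 − rank ∂_1 = 9 − 8 = 1, and the invariant factors of ∂_1 are all 1, so H_0 ≅ Z.
  H_1: rank ker ∂_1 − rank ∂_2 = (27 − 8) − 17 = 2, and the invariant factors of ∂_2 are all 1, so H_1 ≅ Z^2.
  H_2: rank ker ∂_2 − rank ∂_3 = (18 − 17) − 0 = 1, and there is no ∂_3, so H_2 ≅ Z.

(K is a triangulation of the torus T^2.)

Hence the Betti numbers are b_0 = 1, b_1 = 2, b_2 = 1.

b_0 = 1, b_1 = 2, b_2 = 1.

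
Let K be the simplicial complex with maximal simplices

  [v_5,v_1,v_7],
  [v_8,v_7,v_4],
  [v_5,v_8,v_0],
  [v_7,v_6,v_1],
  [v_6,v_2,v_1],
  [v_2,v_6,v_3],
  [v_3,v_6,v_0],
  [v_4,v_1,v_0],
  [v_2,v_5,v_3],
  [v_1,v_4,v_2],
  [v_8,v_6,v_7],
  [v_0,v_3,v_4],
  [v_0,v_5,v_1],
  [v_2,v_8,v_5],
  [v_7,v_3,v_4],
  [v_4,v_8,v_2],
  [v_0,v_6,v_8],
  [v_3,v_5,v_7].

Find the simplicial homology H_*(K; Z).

Fix the vertex order v_0 < v_1 < v_2 < v_3 < v_4 < v_5 < v_6 < v_7 < v_8 and write every simplex with vertices in increasing order. Then dim K = 2 and the simplices of K are:

  0-simplices (9): [v_0], [v_1], [v_2], [v_3], [v_4], [v_5], [v_6], [v_7], [v_8]
  1-simplices (27): (27 of them)
  2-simplices (18): (18 of them)

Hence C_0 ≅ Z^9, C_1 ≅ Z^27, C_2 ≅ Z^18.

Boundary ∂_1: C_1 → C_0 sends each edge [p,q] (with p < q) to q − p. For instance
  ∂[v_6,v_7] = [v_7] − [v_6].
This gives a 9×27 integer matrix of rank 8; reducing to Smith normal form yields diagonal entries (1,1,1,1,1,1,1,1).

The boundary map ∂_2: C_2 → C_1 maps a triangle to the signed sum of its edges. For instance
  ∂[v_6,v_7,v_8] = [v_7,v_8] − [v_6,v_8] + [v_6,v_7],
  ∂[v_0,v_1,v_5] = [v_1,v_5] − [v_0,v_5] + [v_0,v_1].
The 27×18 boundary matrix has rank 17 and Smith normal form diag(1,1,1,1,1,1,1,1,1,1,1,1,1,1,1,1,1).

Now H_k = ker ∂_k / im ∂_{k+1}, so:

  H_0: rank C_0 − rank ∂_1 = 9 − 8 = 1, and the invariant factors of ∂_1 are all 1, so H_0 ≅ Z.
  H_1: rank ker ∂_1 − rank ∂_2 = (27 − 8) − 17 = 2, and the invariant factors of ∂_2 are all 1, so H_1 ≅ Z^2.
  H_2: rank ker ∂_2 − rank ∂_3 = (18 − 17) − 0 = 1, and there is no ∂_3, so H_2 ≅ Z.

As a check, the Euler characteristic is 9 − 27 + 18 = 0, which agrees with 1 − 2 + 1 = 0.

H_0 = Z,  H_1 = Z^2,  H_2 = Z.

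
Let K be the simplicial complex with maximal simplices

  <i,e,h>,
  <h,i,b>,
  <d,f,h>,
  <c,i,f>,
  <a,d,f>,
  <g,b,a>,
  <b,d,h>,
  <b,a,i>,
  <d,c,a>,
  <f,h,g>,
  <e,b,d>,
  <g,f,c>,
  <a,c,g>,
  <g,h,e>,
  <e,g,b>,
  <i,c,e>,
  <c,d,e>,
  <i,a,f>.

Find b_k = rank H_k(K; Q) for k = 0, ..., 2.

Take the total order a < b < c < d < e < f < g < h < i on the vertex set. Then K (dimension 2) consists of the simplices:

  0-simplices (9): a, b, c, d, e, f, g, h, i
  1-simplices (27): ab, ac, ad, af, ag, ai, bd, be, bg, bh, bi, cd, ce, cf, cg, ci, de, df, dh, eg, eh, ei, fg, fh, fi, gh, hi
  2-simplices (18): abg, abi, acd, acg, adf, afi, bde, bdh, beg, bhi, cde, cei, cfg, cfi, dfh, egh, ehi, fgh

Hence C_0 ≅ Z^9, C_1 ≅ Z^27, C_2 ≅ Z^18.

∂_1: C_1 → C_0 is given by ∂[p,q] = [q] − [p].
The 9×27 boundary matrix has rank 8 and Smith normal form diag(1,1,1,1,1,1,1,1).

Boundary ∂_2: C_2 → C_1 maps a triangle to the signed sum of its edges. For instance
  ∂cfi = fi − ci + cf,
  ∂adf = df − af + ad.
The resulting 27×18 matrix has rank 18, and its Smith normal form has invariant factors (1,1,1,1,1,1,1,1,1,1,1,1,1,1,1,1,1,2).

From H_k ≅ ker(∂_k) / im(∂_{k+1}) we obtain:

  H_0: rank C_0 − rank ∂_1 = 9 − 8 = 1, and the invariant factors of ∂_1 are all 1, so H_0 ≅ Z.
  H_1: rank ker ∂_1 − rank ∂_2 = (27 − 8) − 18 = 1, and ∂_2 has invariant factor 2 > 1, so H_1 ≅ Z ⊕ Z/2.
  H_2: rank ker ∂_2 − rank ∂_3 = (18 − 18) − 0 = 0, and there is no ∂_3, so H_2 ≅ 0.

As a check, the Euler characteristic is 9 − 27 + 18 = 0, which agrees with 1 − 1 + 0 = 0.
(K is a triangulation of the Klein bottle.)

Hence the Betti numbers are b_0 = 1, b_1 = 1, b_2 = 0.

b_0 = 1, b_1 = 1, b_2 = 0.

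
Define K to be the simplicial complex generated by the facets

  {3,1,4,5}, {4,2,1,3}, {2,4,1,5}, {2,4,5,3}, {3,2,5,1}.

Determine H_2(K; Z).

H_2 = 0.

Take the total order 1 < 2 < 3 < 4 < 5 on the vertex set. Then K (dimension 3) consists of the simplices:

  0-simplices (5): [1], [2], [3], [4], [5]
  1-simplices (10): [1,2], [1,3], [1,4], [1,5], [2,3], [2,4], [2,5], [3,4], [3,5], [4,5]
  2-simplices (10): [1,2,3], [1,2,4], [1,2,5], [1,3,4], [1,3,5], [1,4,5], [2,3,4], [2,3,5], [2,4,5], [3,4,5]
  3-simplices (5): [1,2,3,4], [1,2,3,5], [1,2,4,5], [1,3,4,5], [2,3,4,5]

Hence C_0 ≅ Z^5, C_1 ≅ Z^10, C_2 ≅ Z^10, C_3 ≅ Z^5.

The boundary map ∂_1: C_1 → C_0 maps an edge to its endpoints' difference, ∂[p,q] = q − p.
The resulting 5×10 matrix has rank 4, and its Smith normal form has invariant factors (1,1,1,1).

Boundary ∂_2: C_2 → C_1 acts by ∂[p,q,r] = [q,r] − [p,r] + [p,q]. For instance
  ∂[1,2,3] = [2,3] − [1,3] + [1,2],
  ∂[1,2,5] = [2,5] − [1,5] + [1,2].
The 10×10 boundary matrix has rank 6 and Smith normal form diag(1,1,1,1,1,1).

Boundary ∂_3: C_3 → C_2 sends each 3-simplex σ to the alternating sum Σ_i (−1)^i (σ with its i-th vertex removed). For instance
  ∂[1,2,3,4] = [2,3,4] − [1,3,4] + [1,2,4] − [1,2,3],
  ∂[2,3,4,5] = [3,4,5] − [2,4,5] + [2,3,5] − [2,3,4].
The resulting 10×5 matrix has rank 4, and its Smith normal form has invariant factors (1,1,1,1).

Reading off H_k = ker ∂_k / im ∂_{k+1}:

  H_2: rank ker ∂_2 − rank ∂_3 = (10 − 6) − 4 = 0, and the invariant factors of ∂_3 are all 1, so H_2 = 0.

(K is a triangulation of the 3-sphere S^3.)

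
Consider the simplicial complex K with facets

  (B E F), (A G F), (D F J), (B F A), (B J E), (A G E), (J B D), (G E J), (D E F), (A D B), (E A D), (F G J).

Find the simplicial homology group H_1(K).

Order the vertices as A < B < D < E < F < G < J. Listing each simplex with vertices in this order, K has dimension 2 with simplices:

  0-simplices (7): A, B, D, E, F, G, J
  1-simplices (18): AB, AD, AE, AF, AG, BD, BE, BF, BJ, DE, DF, DJ, EF, EG, EJ, FG, FJ, GJ
  2-simplices (12): ABD, ABF, ADE, AEG, AFG, BDJ, BEF, BEJ, DEF, DFJ, EGJ, FGJ

so the chain groups are C_0 ≅ Z^7, C_1 ≅ Z^18, C_2 ≅ Z^12.

The boundary map ∂_1: C_1 → C_0 sends each edge [p,q] (with p < q) to q − p. For instance
  ∂DE = E − D.
This gives a 7×18 integer matrix of rank 6; reducing to Smith normal form yields diagonal entries (1,1,1,1,1,1).

The boundary map ∂_2: C_2 → C_1 maps a triangle to the signed sum of its edges. For instance
  ∂BEF = EF − BF + BE,
  ∂ABF = BF − AF + AB.
The resulting 18×12 matrix has rank 12, and its Smith normal form has invariant factors (1,1,1,1,1,1,1,1,1,1,1,2).

Computing H_k = (kernel of ∂_k) / (image of ∂_{k+1}):

  H_1: rank ker ∂_1 − rank ∂_2 = (18 − 6) − 12 = 0, and ∂_2 has invariant factor 2 > 1, so H_1 = Z/2Z.

(K is a triangulation of the real projective plane RP^2.)

H_1 ≅ Z/2Z.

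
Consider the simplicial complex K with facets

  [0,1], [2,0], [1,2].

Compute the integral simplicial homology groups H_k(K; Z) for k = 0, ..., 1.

H_0 = Z,  H_1 = Z.

We work with the vertex ordering 0 < 1 < 2. The simplices of K, each written with vertices in increasing order, are:

  0-simplices (3): [0], [1], [2]
  1-simplices (3): [0,1], [0,2], [1,2]

Hence C_0 ≅ Z^3, C_1 ≅ Z^3.

The boundary map ∂_1: C_1 → C_0 is given by ∂[p,q] = [q] − [p]. For instance
  ∂[0,2] = [2] − [0].
This gives a 3×3 integer matrix of rank 2; reducing to Smith normal form yields diagonal entries (1,1).

Now H_k = ker ∂_k / im ∂_{k+1}, so:

  H_0: rank C_0 − rank ∂_1 = 3 − 2 = 1, and the invariant factors of ∂_1 are all 1, so H_0 ≅ Z.
  H_1: rank ker ∂_1 − rank ∂_2 = (3 − 2) − 0 = 1, and there is no ∂_2, so H_1 ≅ Z.

As a check, the Euler characteristic is 3 − 3 = 0, which agrees with 1 − 1 = 0.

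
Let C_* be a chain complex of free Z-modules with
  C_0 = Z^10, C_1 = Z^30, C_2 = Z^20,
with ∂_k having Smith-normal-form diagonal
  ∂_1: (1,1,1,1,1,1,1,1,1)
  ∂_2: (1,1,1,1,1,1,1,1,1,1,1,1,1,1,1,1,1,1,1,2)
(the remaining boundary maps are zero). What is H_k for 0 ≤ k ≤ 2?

H_0: b_0 = 10 − 0 − 9 = 1; torsion from ∂_1 factors > 1: none. So H_0 = Z.
H_1: b_1 = 30 − 9 − 20 = 1; torsion from ∂_2 factors > 1: [2]. So H_1 = Z ⊕ Z/2.
H_2: b_2 = 20 − 20 − 0 = 0; torsion from ∂_3 factors > 1: none. So H_2 = 0.

H_0 = Z,  H_1 = Z ⊕ Z/2,  H_2 = 0.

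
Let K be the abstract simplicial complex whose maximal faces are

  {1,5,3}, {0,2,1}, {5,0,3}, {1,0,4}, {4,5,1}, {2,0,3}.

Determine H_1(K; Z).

H_1 ≅ Z.

Fix the vertex order 0 < 1 < 2 < 3 < 4 < 5 and write every simplex with vertices in increasing order. Then dim K = 2 and the simplices of K are:

  0-simplices (6): [0], [1], [2], [3], [4], [5]
  1-simplices (12): [0,1], [0,2], [0,3], [0,4], [0,5], [1,2], [1,3], [1,4], [1,5], [2,3], [3,5], [4,5]
  2-simplices (6): [0,1,2], [0,1,4], [0,2,3], [0,3,5], [1,3,5], [1,4,5]

Hence C_0 ≅ Z^6, C_1 ≅ Z^12, C_2 ≅ Z^6.

The boundary map ∂_1: C_1 → C_0 is given by ∂[p,q] = [q] − [p]. For instance
  ∂[0,4] = [4] − [0].
The resulting 6×12 matrix has rank 5, and its Smith normal form has invariant factors (1,1,1,1,1).

The boundary map ∂_2: C_2 → C_1 acts by ∂[p,q,r] = [q,r] − [p,r] + [p,q]. For instance
  ∂[0,1,4] = [1,4] − [0,4] + [0,1],
  ∂[0,1,2] = [1,2] − [0,2] + [0,1].
The 12×6 boundary matrix has rank 6 and Smith normal form diag(1,1,1,1,1,1).

Reading off H_k = ker ∂_k / im ∂_{k+1}:

  H_1: rank ker ∂_1 − rank ∂_2 = (12 − 5) − 6 = 1, and the invariant factors of ∂_2 are all 1, so H_1 ≅ Z.

(K is a triangulation of the cylinder S^1 x I.)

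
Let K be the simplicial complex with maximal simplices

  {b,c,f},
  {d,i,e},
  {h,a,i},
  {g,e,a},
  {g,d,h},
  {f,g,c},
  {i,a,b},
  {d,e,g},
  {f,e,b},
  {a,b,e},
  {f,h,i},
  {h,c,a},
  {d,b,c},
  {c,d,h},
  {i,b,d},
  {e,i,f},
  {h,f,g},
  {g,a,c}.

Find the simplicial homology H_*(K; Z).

H_0 = Z,  H_1 = Z ⊕ Z/2,  H_2 = 0.

Fix the vertex order a < b < c < d < e < f < g < h < i and write every simplex with vertices in increasing order. Then dim K = 2 and the simplices of K are:

  0-simplices (9): a, b, c, d, e, f, g, h, i
  1-simplices (27): ab, ac, ae, ag, ah, ai, bc, bd, be, bf, bi, cd, cf, cg, ch, de, dg, dh, di, ef, eg, ei, fg, fh, fi, gh, hi
  2-simplices (18): abe, abi, acg, ach, aeg, ahi, bcd, bcf, bdi, bef, cdh, cfg, deg, dei, dgh, efi, fgh, fhi

so the chain groups are C_0 ≅ Z^9, C_1 ≅ Z^27, C_2 ≅ Z^18.

∂_1: C_1 → C_0 is given by ∂[p,q] = [q] − [p]. For instance
  ∂ah = h − a.
This gives a 9×27 integer matrix of rank 8; reducing to Smith normal form yields diagonal entries (1,1,1,1,1,1,1,1).

The boundary map ∂_2: C_2 → C_1 sends each 2-simplex [p,q,r] to [q,r] − [p,r] + [p,q]. For instance
  ∂dgh = gh − dh + dg,
  ∂bdi = di − bi + bd.
The resulting 27×18 matrix has rank 18, and its Smith normal form has invariant factors (1,1,1,1,1,1,1,1,1,1,1,1,1,1,1,1,1,2).

Computing H_k = (kernel of ∂_k) / (image of ∂_{k+1}):

  H_0: rank C_0 − rank ∂_1 = 9 − 8 = 1, and the invariant factors of ∂_1 are all 1, so H_0 = Z.
  H_1: rank ker ∂_1 − rank ∂_2 = (27 − 8) − 18 = 1, and ∂_2 has invariant factor 2 > 1, so H_1 = Z ⊕ Z/2.
  H_2: rank ker ∂_2 − rank ∂_3 = (18 − 18) − 0 = 0, and there is no ∂_3, so H_2 = 0.

(K is a triangulation of the Klein bottle.)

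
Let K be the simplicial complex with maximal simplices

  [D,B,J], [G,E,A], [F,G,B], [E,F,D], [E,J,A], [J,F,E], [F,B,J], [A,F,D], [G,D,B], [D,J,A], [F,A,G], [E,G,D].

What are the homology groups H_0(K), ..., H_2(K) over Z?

H_0 ≅ Z,  H_1 ≅ Z_2,  H_2 = 0.

Order the vertices as A < B < D < E < F < G < J. Listing each simplex with vertices in this order, K has dimension 2 with simplices:

  0-simplices (7): A, B, D, E, F, G, J
  1-simplices (18): AD, AE, AF, AG, AJ, BD, BF, BG, BJ, DE, DF, DG, DJ, EF, EG, EJ, FG, FJ
  2-simplices (12): ADF, ADJ, AEG, AEJ, AFG, BDG, BDJ, BFG, BFJ, DEF, DEG, EFJ

so the chain groups are C_0 ≅ Z^7, C_1 ≅ Z^18, C_2 ≅ Z^12.

Boundary ∂_1: C_1 → C_0 sends each edge [p,q] (with p < q) to q − p. For instance
  ∂DE = E − D.
As a 7×18 matrix over Z this has rank 6, with invariant factors (1,1,1,1,1,1).

The boundary map ∂_2: C_2 → C_1 sends each 2-simplex [p,q,r] to [q,r] − [p,r] + [p,q]. For instance
  ∂BDJ = DJ − BJ + BD,
  ∂BDG = DG − BG + BD.
This gives a 18×12 integer matrix of rank 12; reducing to Smith normal form yields diagonal entries (1,1,1,1,1,1,1,1,1,1,1,2).

From H_k ≅ ker(∂_k) / im(∂_{k+1}) we obtain:

  H_0: rank C_0 − rank ∂_1 = 7 − 6 = 1, and the invariant factors of ∂_1 are all 1, so H_0 = Z.
  H_1: rank ker ∂_1 − rank ∂_2 = (18 − 6) − 12 = 0, and ∂_2 has invariant factor 2 > 1, so H_1 = Z_2.
  H_2: rank ker ∂_2 − rank ∂_3 = (12 − 12) − 0 = 0, and there is no ∂_3, so H_2 = 0.

As a check, the Euler characteristic is 7 − 18 + 12 = 1, which agrees with 1 − 0 + 0 = 1.
(K is a triangulation of the real projective plane RP^2.)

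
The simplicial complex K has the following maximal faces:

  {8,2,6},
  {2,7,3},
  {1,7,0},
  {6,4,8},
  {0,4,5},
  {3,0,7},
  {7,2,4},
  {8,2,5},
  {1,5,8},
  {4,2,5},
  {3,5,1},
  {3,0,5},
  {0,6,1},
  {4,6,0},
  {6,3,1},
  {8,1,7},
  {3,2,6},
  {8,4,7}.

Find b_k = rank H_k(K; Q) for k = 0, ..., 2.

b_0 = 1, b_1 = 1, b_2 = 0.

We work with the vertex ordering 0 < 1 < 2 < 3 < 4 < 5 < 6 < 7 < 8. The simplices of K, each written with vertices in increasing order, are:

  0-simplices (9): [0], [1], [2], [3], [4], [5], [6], [7], [8]
  1-simplices (27): (27 of them)
  2-simplices (18): [0,1,6], [0,1,7], [0,3,5], [0,3,7], [0,4,5], [0,4,6], [1,3,5], [1,3,6], [1,5,8], [1,7,8], [2,3,6], [2,3,7], [2,4,5], [2,4,7], [2,5,8], [2,6,8], [4,6,8], [4,7,8]

Hence C_0 ≅ Z^9, C_1 ≅ Z^27, C_2 ≅ Z^18.

The boundary map ∂_1: C_1 → C_0 maps an edge to its endpoints' difference, ∂[p,q] = q − p.
As a 9×27 matrix over Z this has rank 8, with invariant factors (1,1,1,1,1,1,1,1).

The boundary map ∂_2: C_2 → C_1 sends each 2-simplex [p,q,r] to [q,r] − [p,r] + [p,q]. For instance
  ∂[4,7,8] = [7,8] − [4,8] + [4,7],
  ∂[2,5,8] = [5,8] − [2,8] + [2,5].
This gives a 27×18 integer matrix of rank 18; reducing to Smith normal form yields diagonal entries (1,1,1,1,1,1,1,1,1,1,1,1,1,1,1,1,1,2).

Now H_k = ker ∂_k / im ∂_{k+1}, so:

  H_0: rank C_0 − rank ∂_1 = 9 − 8 = 1, and the invariant factors of ∂_1 are all 1, so H_0 = Z.
  H_1: rank ker ∂_1 − rank ∂_2 = (27 − 8) − 18 = 1, and ∂_2 has invariant factor 2 > 1, so H_1 = Z ⊕ Z_2.
  H_2: rank ker ∂_2 − rank ∂_3 = (18 − 18) − 0 = 0, and there is no ∂_3, so H_2 = 0.

As a check, the Euler characteristic is 9 − 27 + 18 = 0, which agrees with 1 − 1 + 0 = 0.

Hence the Betti numbers are b_0 = 1, b_1 = 1, b_2 = 0.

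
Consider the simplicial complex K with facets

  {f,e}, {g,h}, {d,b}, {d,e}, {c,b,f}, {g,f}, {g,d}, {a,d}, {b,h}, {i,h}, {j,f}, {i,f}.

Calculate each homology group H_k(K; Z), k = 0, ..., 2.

H_0 ≅ Z,  H_1 ≅ Z^4,  H_2 = 0.

Order the vertices as a < b < c < d < e < f < g < h < i < j. Listing each simplex with vertices in this order, K has dimension 2 with simplices:

  0-simplices (10): a, b, c, d, e, f, g, h, i, j
  1-simplices (14): ad, bc, bd, bf, bh, cf, de, dg, ef, fg, fi, fj, gh, hi
  2-simplices (1): bcf

so the chain groups are C_0 ≅ Z^10, C_1 ≅ Z^14, C_2 ≅ Z^1.

∂_1: C_1 → C_0 maps an edge to its endpoints' difference, ∂[p,q] = q − p.
The 10×14 boundary matrix has rank 9 and Smith normal form diag(1,1,1,1,1,1,1,1,1).

∂_2: C_2 → C_1 acts by ∂[p,q,r] = [q,r] − [p,r] + [p,q]. For instance
  ∂bcf = cf − bf + bc.
This gives a 14×1 integer matrix of rank 1; reducing to Smith normal form yields diagonal entries (1).

Computing H_k = (kernel of ∂_k) / (image of ∂_{k+1}):

  H_0: rank C_0 − rank ∂_1 = 10 − 9 = 1, and the invariant factors of ∂_1 are all 1, so H_0 ≅ Z.
  H_1: rank ker ∂_1 − rank ∂_2 = (14 − 9) − 1 = 4, and the invariant factors of ∂_2 are all 1, so H_1 ≅ Z^4.
  H_2: rank ker ∂_2 − rank ∂_3 = (1 − 1) − 0 = 0, and there is no ∂_3, so H_2 ≅ 0.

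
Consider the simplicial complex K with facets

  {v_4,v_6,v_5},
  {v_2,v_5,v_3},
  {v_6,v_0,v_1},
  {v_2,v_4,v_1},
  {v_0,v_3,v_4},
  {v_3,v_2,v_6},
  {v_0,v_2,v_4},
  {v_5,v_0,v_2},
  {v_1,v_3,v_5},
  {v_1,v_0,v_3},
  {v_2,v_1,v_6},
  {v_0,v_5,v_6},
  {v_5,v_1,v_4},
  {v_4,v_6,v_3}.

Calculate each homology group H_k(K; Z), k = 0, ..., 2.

H_0 = Z,  H_1 = Z^2,  H_2 = Z.

Fix the vertex order v_0 < v_1 < v_2 < v_3 < v_4 < v_5 < v_6 and write every simplex with vertices in increasing order. Then dim K = 2 and the simplices of K are:

  0-simplices (7): [v_0], [v_1], [v_2], [v_3], [v_4], [v_5], [v_6]
  1-simplices (21): (21 of them)
  2-simplices (14): (14 of them)

giving chain groups C_0 ≅ Z^7, C_1 ≅ Z^21, C_2 ≅ Z^14.

Boundary ∂_1: C_1 → C_0 sends each edge [p,q] (with p < q) to q − p.
This gives a 7×21 integer matrix of rank 6; reducing to Smith normal form yields diagonal entries (1,1,1,1,1,1).

∂_2: C_2 → C_1 sends each 2-simplex [p,q,r] to [q,r] − [p,r] + [p,q]. For instance
  ∂[v_0,v_2,v_5] = [v_2,v_5] − [v_0,v_5] + [v_0,v_2],
  ∂[v_4,v_5,v_6] = [v_5,v_6] − [v_4,v_6] + [v_4,v_5].
This gives a 21×14 integer matrix of rank 13; reducing to Smith normal form yields diagonal entries (1,1,1,1,1,1,1,1,1,1,1,1,1).

From H_k ≅ ker(∂_k) / im(∂_{k+1}) we obtain:

  H_0: rank C_0 − rank ∂_1 = 7 − 6 = 1, and the invariant factors of ∂_1 are all 1, so H_0 = Z.
  H_1: rank ker ∂_1 − rank ∂_2 = (21 − 6) − 13 = 2, and the invariant factors of ∂_2 are all 1, so H_1 = Z^2.
  H_2: rank ker ∂_2 − rank ∂_3 = (14 − 13) − 0 = 1, and there is no ∂_3, so H_2 = Z.

As a check, the Euler characteristic is 7 − 21 + 14 = 0, which agrees with 1 − 2 + 1 = 0.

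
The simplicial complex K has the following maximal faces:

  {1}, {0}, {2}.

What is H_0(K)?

H_0 = Z^3.

We work with the vertex ordering 0 < 1 < 2. The simplices of K, each written with vertices in increasing order, are:

  0-simplices (3): [0], [1], [2]

Hence C_0 ≅ Z^3.

Computing H_k = (kernel of ∂_k) / (image of ∂_{k+1}):

  H_0: rank C_0 − rank ∂_1 = 3 − 0 = 3, and there is no ∂_1, so H_0 ≅ Z^3.

(K is a triangulation of a set of 3 points.)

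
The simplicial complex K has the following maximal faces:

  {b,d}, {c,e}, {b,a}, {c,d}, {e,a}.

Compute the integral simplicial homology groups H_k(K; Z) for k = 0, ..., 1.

Take the total order a < b < c < d < e on the vertex set. Then K (dimension 1) consists of the simplices:

  0-simplices (5): a, b, c, d, e
  1-simplices (5): ab, ae, bd, cd, ce

giving chain groups C_0 ≅ Z^5, C_1 ≅ Z^5.

The boundary map ∂_1: C_1 → C_0 sends each edge [p,q] (with p < q) to q − p.
The 5×5 boundary matrix has rank 4 and Smith normal form diag(1,1,1,1).

Now H_k = ker ∂_k / im ∂_{k+1}, so:

  H_0: rank C_0 − rank ∂_1 = 5 − 4 = 1, and the invariant factors of ∂_1 are all 1, so H_0 = Z.
  H_1: rank ker ∂_1 − rank ∂_2 = (5 − 4) − 0 = 1, and there is no ∂_2, so H_1 = Z.

H_0 = Z,  H_1 = Z.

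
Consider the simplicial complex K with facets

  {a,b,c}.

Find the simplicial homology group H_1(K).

We work with the vertex ordering a < b < c. The simplices of K, each written with vertices in increasing order, are:

  0-simplices (3): a, b, c
  1-simplices (3): ab, ac, bc
  2-simplices (1): abc

so the chain groups are C_0 ≅ Z^3, C_1 ≅ Z^3, C_2 ≅ Z^1.

Boundary ∂_1: C_1 → C_0 maps an edge to its endpoints' difference, ∂[p,q] = q − p.
This gives a 3×3 integer matrix of rank 2; reducing to Smith normal form yields diagonal entries (1,1).

The boundary map ∂_2: C_2 → C_1 sends each 2-simplex [p,q,r] to [q,r] − [p,r] + [p,q]. For instance
  ∂abc = bc − ac + ab.
This gives a 3×1 integer matrix of rank 1; reducing to Smith normal form yields diagonal entries (1).

From H_k ≅ ker(∂_k) / im(∂_{k+1}) we obtain:

  H_1: rank ker ∂_1 − rank ∂_2 = (3 − 2) − 1 = 0, and the invariant factors of ∂_2 are all 1, so H_1 ≅ 0.

(K is a triangulation of the 2-simplex.)

H_1 = 0.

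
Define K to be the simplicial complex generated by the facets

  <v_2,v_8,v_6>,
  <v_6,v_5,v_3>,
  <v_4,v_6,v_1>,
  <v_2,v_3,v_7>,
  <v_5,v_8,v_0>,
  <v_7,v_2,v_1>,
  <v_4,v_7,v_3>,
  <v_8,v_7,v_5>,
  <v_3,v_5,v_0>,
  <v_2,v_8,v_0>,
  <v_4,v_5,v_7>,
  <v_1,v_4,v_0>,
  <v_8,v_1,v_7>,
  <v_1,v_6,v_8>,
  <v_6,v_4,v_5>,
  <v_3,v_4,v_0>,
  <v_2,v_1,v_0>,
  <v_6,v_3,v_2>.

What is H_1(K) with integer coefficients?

H_1 ≅ Z ⊕ Z/2.

We work with the vertex ordering v_0 < v_1 < v_2 < v_3 < v_4 < v_5 < v_6 < v_7 < v_8. The simplices of K, each written with vertices in increasing order, are:

  0-simplices (9): [v_0], [v_1], [v_2], [v_3], [v_4], [v_5], [v_6], [v_7], [v_8]
  1-simplices (27): (27 of them)
  2-simplices (18): (18 of them)

so the chain groups are C_0 ≅ Z^9, C_1 ≅ Z^27, C_2 ≅ Z^18.

The boundary map ∂_1: C_1 → C_0 sends each edge [p,q] (with p < q) to q − p. For instance
  ∂[v_4,v_7] = [v_7] − [v_4].
The 9×27 boundary matrix has rank 8 and Smith normal form diag(1,1,1,1,1,1,1,1).

The boundary map ∂_2: C_2 → C_1 acts by ∂[p,q,r] = [q,r] − [p,r] + [p,q]. For instance
  ∂[v_1,v_2,v_7] = [v_2,v_7] − [v_1,v_7] + [v_1,v_2],
  ∂[v_3,v_4,v_7] = [v_4,v_7] − [v_3,v_7] + [v_3,v_4].
As a 27×18 matrix over Z this has rank 18, with invariant factors (1,1,1,1,1,1,1,1,1,1,1,1,1,1,1,1,1,2).

From H_k ≅ ker(∂_k) / im(∂_{k+1}) we obtain:

  H_1: rank ker ∂_1 − rank ∂_2 = (27 − 8) − 18 = 1, and ∂_2 has invariant factor 2 > 1, so H_1 ≅ Z ⊕ Z/2.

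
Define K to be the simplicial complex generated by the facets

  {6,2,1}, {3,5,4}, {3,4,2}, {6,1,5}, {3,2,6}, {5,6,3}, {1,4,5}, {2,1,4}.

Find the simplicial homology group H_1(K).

Order the vertices as 1 < 2 < 3 < 4 < 5 < 6. Listing each simplex with vertices in this order, K has dimension 2 with simplices:

  0-simplices (6): [1], [2], [3], [4], [5], [6]
  1-simplices (12): [1,2], [1,4], [1,5], [1,6], [2,3], [2,4], [2,6], [3,4], [3,5], [3,6], [4,5], [5,6]
  2-simplices (8): [1,2,4], [1,2,6], [1,4,5], [1,5,6], [2,3,4], [2,3,6], [3,4,5], [3,5,6]

Hence C_0 ≅ Z^6, C_1 ≅ Z^12, C_2 ≅ Z^8.

Boundary ∂_1: C_1 → C_0 sends each edge [p,q] (with p < q) to q − p.
This gives a 6×12 integer matrix of rank 5; reducing to Smith normal form yields diagonal entries (1,1,1,1,1).

The boundary map ∂_2: C_2 → C_1 acts by ∂[p,q,r] = [q,r] − [p,r] + [p,q]. For instance
  ∂[1,4,5] = [4,5] − [1,5] + [1,4],
  ∂[1,2,6] = [2,6] − [1,6] + [1,2].
The resulting 12×8 matrix has rank 7, and its Smith normal form has invariant factors (1,1,1,1,1,1,1).

Computing H_k = (kernel of ∂_k) / (image of ∂_{k+1}):

  H_1: rank ker ∂_1 − rank ∂_2 = (12 − 5) − 7 = 0, and the invariant factors of ∂_2 are all 1, so H_1 ≅ 0.

(K is a triangulation of the 2-sphere S^2.)

H_1 = 0.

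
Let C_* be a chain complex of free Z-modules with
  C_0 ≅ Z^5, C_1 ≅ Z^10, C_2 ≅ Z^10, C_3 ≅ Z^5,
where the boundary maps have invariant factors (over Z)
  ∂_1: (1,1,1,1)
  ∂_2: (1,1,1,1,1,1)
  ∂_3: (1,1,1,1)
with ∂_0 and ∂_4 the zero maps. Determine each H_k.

H_0 = Z,  H_1 = 0,  H_2 = 0,  H_3 = Z.

H_0: b_0 = 5 − 0 − 4 = 1; torsion from ∂_1 factors > 1: none. So H_0 = Z.
H_1: b_1 = 10 − 4 − 6 = 0; torsion from ∂_2 factors > 1: none. So H_1 = 0.
H_2: b_2 = 10 − 6 − 4 = 0; torsion from ∂_3 factors > 1: none. So H_2 = 0.
H_3: b_3 = 5 − 4 − 0 = 1; torsion from ∂_4 factors > 1: none. So H_3 = Z.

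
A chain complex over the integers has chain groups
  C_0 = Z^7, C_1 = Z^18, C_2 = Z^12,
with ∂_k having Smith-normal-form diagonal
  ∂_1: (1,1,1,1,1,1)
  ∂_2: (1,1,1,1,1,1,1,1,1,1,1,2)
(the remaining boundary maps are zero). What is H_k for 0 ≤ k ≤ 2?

H_0 = Z,  H_1 = Z/2Z,  H_2 = 0.

H_0: b_0 = 7 − 0 − 6 = 1; torsion from ∂_1 factors > 1: none. So H_0 = Z.
H_1: b_1 = 18 − 6 − 12 = 0; torsion from ∂_2 factors > 1: [2]. So H_1 = Z/2Z.
H_2: b_2 = 12 − 12 − 0 = 0; torsion from ∂_3 factors > 1: none. So H_2 = 0.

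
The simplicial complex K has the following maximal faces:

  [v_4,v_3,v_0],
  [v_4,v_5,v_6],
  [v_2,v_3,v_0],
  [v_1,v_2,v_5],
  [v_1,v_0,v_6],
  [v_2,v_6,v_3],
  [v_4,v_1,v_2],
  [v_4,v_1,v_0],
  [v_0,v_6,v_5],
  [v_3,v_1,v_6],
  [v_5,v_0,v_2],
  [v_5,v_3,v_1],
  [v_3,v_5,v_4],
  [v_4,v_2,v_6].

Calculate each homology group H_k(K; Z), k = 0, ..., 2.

K has 7 vertices, 21 edges, 14 triangles.
rank ∂_0 = 0, rank ∂_1 = 6 ⇒ b_0 = 7 − 0 − 6 = 1; all invariant factors of ∂_1 are 1 so no torsion. So H_0 = Z.
rank ∂_1 = 6, rank ∂_2 = 13 ⇒ b_1 = 21 − 6 − 13 = 2; all invariant factors of ∂_2 are 1 so no torsion. So H_1 = Z^2.
rank ∂_2 = 13, rank ∂_3 = 0 ⇒ b_2 = 14 − 13 − 0 = 1. So H_2 = Z.

H_0 = Z,  H_1 = Z^2,  H_2 = Z.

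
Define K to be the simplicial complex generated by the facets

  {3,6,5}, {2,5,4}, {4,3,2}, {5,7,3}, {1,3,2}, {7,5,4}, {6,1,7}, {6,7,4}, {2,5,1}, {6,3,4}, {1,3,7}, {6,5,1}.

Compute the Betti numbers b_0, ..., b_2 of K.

Take the total order 1 < 2 < 3 < 4 < 5 < 6 < 7 on the vertex set. Then K (dimension 2) consists of the simplices:

  0-simplices (7): [1], [2], [3], [4], [5], [6], [7]
  1-simplices (18): [1,2], [1,3], [1,5], [1,6], [1,7], [2,3], [2,4], [2,5], [3,4], [3,5], [3,6], [3,7], [4,5], [4,6], [4,7], [5,6], [5,7], [6,7]
  2-simplices (12): [1,2,3], [1,2,5], [1,3,7], [1,5,6], [1,6,7], [2,3,4], [2,4,5], [3,4,6], [3,5,6], [3,5,7], [4,5,7], [4,6,7]

Hence C_0 ≅ Z^7, C_1 ≅ Z^18, C_2 ≅ Z^12.

Boundary ∂_1: C_1 → C_0 is given by ∂[p,q] = [q] − [p]. For instance
  ∂[5,6] = [6] − [5].
The resulting 7×18 matrix has rank 6, and its Smith normal form has invariant factors (1,1,1,1,1,1).

∂_2: C_2 → C_1 acts by ∂[p,q,r] = [q,r] − [p,r] + [p,q]. For instance
  ∂[2,4,5] = [4,5] − [2,5] + [2,4],
  ∂[1,3,7] = [3,7] − [1,7] + [1,3].
The 18×12 boundary matrix has rank 12 and Smith normal form diag(1,1,1,1,1,1,1,1,1,1,1,2).

Now H_k = ker ∂_k / im ∂_{k+1}, so:

  H_0: rank C_0 − rank ∂_1 = 7 − 6 = 1, and the invariant factors of ∂_1 are all 1, so H_0 ≅ Z.
  H_1: rank ker ∂_1 − rank ∂_2 = (18 − 6) − 12 = 0, and ∂_2 has invariant factor 2 > 1, so H_1 ≅ Z/2.
  H_2: rank ker ∂_2 − rank ∂_3 = (12 − 12) − 0 = 0, and there is no ∂_3, so H_2 ≅ 0.

(K is a triangulation of the real projective plane RP^2.)

Hence the Betti numbers are b_0 = 1, b_1 = 0, b_2 = 0.

b_0 = 1, b_1 = 0, b_2 = 0.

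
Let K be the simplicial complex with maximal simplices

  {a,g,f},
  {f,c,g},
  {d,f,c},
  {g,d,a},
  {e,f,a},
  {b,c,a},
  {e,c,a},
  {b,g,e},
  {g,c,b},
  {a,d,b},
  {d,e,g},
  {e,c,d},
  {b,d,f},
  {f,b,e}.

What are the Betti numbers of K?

Order the vertices as a < b < c < d < e < f < g. Listing each simplex with vertices in this order, K has dimension 2 with simplices:

  0-simplices (7): a, b, c, d, e, f, g
  1-simplices (21): ab, ac, ad, ae, af, ag, bc, bd, be, bf, bg, cd, ce, cf, cg, de, df, dg, ef, eg, fg
  2-simplices (14): abc, abd, ace, adg, aef, afg, bcg, bdf, bef, beg, cde, cdf, cfg, deg

giving chain groups C_0 ≅ Z^7, C_1 ≅ Z^21, C_2 ≅ Z^14.

The boundary map ∂_1: C_1 → C_0 is given by ∂[p,q] = [q] − [p]. For instance
  ∂bg = g − b.
The resulting 7×21 matrix has rank 6, and its Smith normal form has invariant factors (1,1,1,1,1,1).

The boundary map ∂_2: C_2 → C_1 acts by ∂[p,q,r] = [q,r] − [p,r] + [p,q]. For instance
  ∂ace = ce − ae + ac,
  ∂afg = fg − ag + af.
The 21×14 boundary matrix has rank 13 and Smith normal form diag(1,1,1,1,1,1,1,1,1,1,1,1,1).

Computing H_k = (kernel of ∂_k) / (image of ∂_{k+1}):

  H_0: rank C_0 − rank ∂_1 = 7 − 6 = 1, and the invariant factors of ∂_1 are all 1, so H_0 = Z.
  H_1: rank ker ∂_1 − rank ∂_2 = (21 − 6) − 13 = 2, and the invariant factors of ∂_2 are all 1, so H_1 = Z^2.
  H_2: rank ker ∂_2 − rank ∂_3 = (14 − 13) − 0 = 1, and there is no ∂_3, so H_2 = Z.

As a check, the Euler characteristic is 7 − 21 + 14 = 0, which agrees with 1 − 2 + 1 = 0.

Hence the Betti numbers are b_0 = 1, b_1 = 2, b_2 = 1.

b_0 = 1, b_1 = 2, b_2 = 1.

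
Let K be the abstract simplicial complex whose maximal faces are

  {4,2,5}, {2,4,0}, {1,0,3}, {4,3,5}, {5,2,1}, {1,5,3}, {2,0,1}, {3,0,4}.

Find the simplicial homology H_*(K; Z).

H_0 ≅ Z,  H_1 = 0,  H_2 ≅ Z.

We work with the vertex ordering 0 < 1 < 2 < 3 < 4 < 5. The simplices of K, each written with vertices in increasing order, are:

  0-simplices (6): [0], [1], [2], [3], [4], [5]
  1-simplices (12): [0,1], [0,2], [0,3], [0,4], [1,2], [1,3], [1,5], [2,4], [2,5], [3,4], [3,5], [4,5]
  2-simplices (8): [0,1,2], [0,1,3], [0,2,4], [0,3,4], [1,2,5], [1,3,5], [2,4,5], [3,4,5]

Hence C_0 ≅ Z^6, C_1 ≅ Z^12, C_2 ≅ Z^8.

Boundary ∂_1: C_1 → C_0 sends each edge [p,q] (with p < q) to q − p. For instance
  ∂[0,1] = [1] − [0].
As a 6×12 matrix over Z this has rank 5, with invariant factors (1,1,1,1,1).

∂_2: C_2 → C_1 sends each 2-simplex [p,q,r] to [q,r] − [p,r] + [p,q]. For instance
  ∂[2,4,5] = [4,5] − [2,5] + [2,4],
  ∂[0,1,2] = [1,2] − [0,2] + [0,1].
The 12×8 boundary matrix has rank 7 and Smith normal form diag(1,1,1,1,1,1,1).

Now H_k = ker ∂_k / im ∂_{k+1}, so:

  H_0: rank C_0 − rank ∂_1 = 6 − 5 = 1, and the invariant factors of ∂_1 are all 1, so H_0 = Z.
  H_1: rank ker ∂_1 − rank ∂_2 = (12 − 5) − 7 = 0, and the invariant factors of ∂_2 are all 1, so H_1 = 0.
  H_2: rank ker ∂_2 − rank ∂_3 = (8 − 7) − 0 = 1, and there is no ∂_3, so H_2 = Z.

As a check, the Euler characteristic is 6 − 12 + 8 = 2, which agrees with 1 − 0 + 1 = 2.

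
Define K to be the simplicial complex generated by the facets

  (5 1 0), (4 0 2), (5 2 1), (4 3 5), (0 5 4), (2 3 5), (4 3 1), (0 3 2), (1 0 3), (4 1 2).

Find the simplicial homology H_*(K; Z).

Fix the vertex order 0 < 1 < 2 < 3 < 4 < 5 and write every simplex with vertices in increasing order. Then dim K = 2 and the simplices of K are:

  0-simplices (6): [0], [1], [2], [3], [4], [5]
  1-simplices (15): [0,1], [0,2], [0,3], [0,4], [0,5], [1,2], [1,3], [1,4], [1,5], [2,3], [2,4], [2,5], [3,4], [3,5], [4,5]
  2-simplices (10): [0,1,3], [0,1,5], [0,2,3], [0,2,4], [0,4,5], [1,2,4], [1,2,5], [1,3,4], [2,3,5], [3,4,5]

so the chain groups are C_0 ≅ Z^6, C_1 ≅ Z^15, C_2 ≅ Z^10.

The boundary map ∂_1: C_1 → C_0 is given by ∂[p,q] = [q] − [p].
This gives a 6×15 integer matrix of rank 5; reducing to Smith normal form yields diagonal entries (1,1,1,1,1).

∂_2: C_2 → C_1 acts by ∂[p,q,r] = [q,r] − [p,r] + [p,q]. For instance
  ∂[0,2,3] = [2,3] − [0,3] + [0,2],
  ∂[1,3,4] = [3,4] − [1,4] + [1,3].
The resulting 15×10 matrix has rank 10, and its Smith normal form has invariant factors (1,1,1,1,1,1,1,1,1,2).

Now H_k = ker ∂_k / im ∂_{k+1}, so:

  H_0: rank C_0 − rank ∂_1 = 6 − 5 = 1, and the invariant factors of ∂_1 are all 1, so H_0 ≅ Z.
  H_1: rank ker ∂_1 − rank ∂_2 = (15 − 5) − 10 = 0, and ∂_2 has invariant factor 2 > 1, so H_1 ≅ Z_2.
  H_2: rank ker ∂_2 − rank ∂_3 = (10 − 10) − 0 = 0, and there is no ∂_3, so H_2 ≅ 0.

H_0 = Z,  H_1 = Z_2,  H_2 = 0.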